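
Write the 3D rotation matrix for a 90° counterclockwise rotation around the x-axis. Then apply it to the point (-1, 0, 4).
R = [[1, 0, 0], [0, 0, -1], [0, 1, 0]]; R·(-1, 0, 4) = (-1, -4, 0)

Rotation matrix for 90° around x-axis:
cos(90°) = 0, sin(90°) = 1
R = [[1, 0, 0], [0, 0, -1], [0, 1, 0]]
Apply to (-1, 0, 4): R·[-1, 0, 4]ᵀ = (-1, -4, 0)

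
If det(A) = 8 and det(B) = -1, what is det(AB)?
-8

Use the multiplicative property of determinants: det(AB) = det(A)*det(B).
det(AB) = (8)*(-1) = -8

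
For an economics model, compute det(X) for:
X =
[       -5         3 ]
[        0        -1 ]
det(X) = 5

For a 2×2 matrix [[a, b], [c, d]], det = a*d - b*c.
det(X) = (-5)*(-1) - (3)*(0) = 5 - 0 = 5.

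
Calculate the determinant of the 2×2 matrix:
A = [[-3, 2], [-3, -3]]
15

For A = [[a, b], [c, d]], det(A) = a*d - b*c.
det(A) = (-3)*(-3) - (2)*(-3) = 9 - -6 = 15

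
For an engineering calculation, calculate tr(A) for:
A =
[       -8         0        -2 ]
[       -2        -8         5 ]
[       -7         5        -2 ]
tr(A) = -8 - 8 - 2 = -18

The trace of a square matrix is the sum of its diagonal entries.
Diagonal entries of A: A[0][0] = -8, A[1][1] = -8, A[2][2] = -2.
tr(A) = -8 - 8 - 2 = -18.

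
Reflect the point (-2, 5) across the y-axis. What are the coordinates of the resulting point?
(2, 5)

Reflection across y-axis: (-2, 5) → (2, 5)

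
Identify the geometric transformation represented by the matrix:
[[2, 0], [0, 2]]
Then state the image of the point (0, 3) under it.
uniform scaling by factor 2; image of (0, 3) is (0, 6)

This is a diagonal matrix with equal entries 2, so it scales both axes by the same factor 2.
The matrix [[2, 0], [0, 2]] represents: uniform scaling by factor 2.
Applying it to (0, 3): [2·0 + 0·3, 0·0 + 2·3] = (0, 6).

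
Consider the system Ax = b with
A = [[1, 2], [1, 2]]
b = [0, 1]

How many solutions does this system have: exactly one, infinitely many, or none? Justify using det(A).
No solution

det(A) = (1)*(2) - (2)*(1) = 0, so A is singular.
The column space of A is span(column 1) = span([1, 1]).
b = [0, 1] is not a scalar multiple of column 1, so b ∉ column space and the system is inconsistent — no solution.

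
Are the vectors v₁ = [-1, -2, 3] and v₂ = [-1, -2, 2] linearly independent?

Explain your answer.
Yes, linearly independent

Two vectors are linearly dependent iff one is a scalar multiple of the other.
No single scalar k satisfies v₂ = k·v₁ (the ratios of corresponding entries disagree), so v₁ and v₂ are linearly independent.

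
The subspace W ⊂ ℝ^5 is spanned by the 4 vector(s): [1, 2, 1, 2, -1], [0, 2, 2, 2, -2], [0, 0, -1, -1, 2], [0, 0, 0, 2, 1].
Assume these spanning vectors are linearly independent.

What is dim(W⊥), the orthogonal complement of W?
dim(W⊥) = 1

For any subspace W of ℝ^n, dim(W) + dim(W⊥) = n (the whole-space dimension).
Here the given 4 vectors are linearly independent, so dim(W) = 4.
Thus dim(W⊥) = n - dim(W) = 5 - 4 = 1.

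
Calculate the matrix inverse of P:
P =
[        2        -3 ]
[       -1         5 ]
det(P) = 7
P⁻¹ =
[      5/7       3/7 ]
[      1/7       2/7 ]

For a 2×2 matrix P = [[a, b], [c, d]] with det(P) ≠ 0, P⁻¹ = (1/det(P)) * [[d, -b], [-c, a]].
det(P) = (2)*(5) - (-3)*(-1) = 10 - 3 = 7.
P⁻¹ = (1/7) * [[5, 3], [1, 2]].
Dividing each entry by 7 and reducing:
P⁻¹ =
[      5/7       3/7 ]
[      1/7       2/7 ]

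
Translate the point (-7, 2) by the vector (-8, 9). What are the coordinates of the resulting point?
(-15, 11)

Translation by (-8, 9):
x' = -7 + -8 = -15
y' = 2 + 9 = 11
Homogeneous matrix: [[1, 0, -8], [0, 1, 9], [0, 0, 1]]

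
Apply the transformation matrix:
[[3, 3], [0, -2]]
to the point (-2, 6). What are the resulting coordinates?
(12, -12)

Matrix multiplication:
[[3, 3], [0, -2]] × [-2, 6]ᵀ
= [3×-2 + 3×6, 0×-2 + -2×6]ᵀ
= [12.0000, -12.0000]ᵀ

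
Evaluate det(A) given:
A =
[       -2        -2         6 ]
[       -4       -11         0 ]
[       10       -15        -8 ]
det(A) = 908

Expand along row 0 (cofactor expansion): det(A) = a*(e*i - f*h) - b*(d*i - f*g) + c*(d*h - e*g), where the 3×3 is [[a, b, c], [d, e, f], [g, h, i]].
Minor M_00 = (-11)*(-8) - (0)*(-15) = 88 - 0 = 88.
Minor M_01 = (-4)*(-8) - (0)*(10) = 32 - 0 = 32.
Minor M_02 = (-4)*(-15) - (-11)*(10) = 60 + 110 = 170.
det(A) = (-2)*(88) - (-2)*(32) + (6)*(170) = -176 + 64 + 1020 = 908.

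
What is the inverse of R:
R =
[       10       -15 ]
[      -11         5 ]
det(R) = -115
R⁻¹ =
[    -1/23     -3/23 ]
[  -11/115     -2/23 ]

For a 2×2 matrix R = [[a, b], [c, d]] with det(R) ≠ 0, R⁻¹ = (1/det(R)) * [[d, -b], [-c, a]].
det(R) = (10)*(5) - (-15)*(-11) = 50 - 165 = -115.
R⁻¹ = (1/-115) * [[5, 15], [11, 10]].
Dividing each entry by -115 and reducing:
R⁻¹ =
[    -1/23     -3/23 ]
[  -11/115     -2/23 ]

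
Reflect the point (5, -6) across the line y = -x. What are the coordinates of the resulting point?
(6, -5)

Reflection across line y = -x: (5, -6) → (6, -5)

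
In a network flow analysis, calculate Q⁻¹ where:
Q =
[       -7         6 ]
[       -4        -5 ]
det(Q) = 59
Q⁻¹ =
[    -5/59     -6/59 ]
[     4/59     -7/59 ]

For a 2×2 matrix Q = [[a, b], [c, d]] with det(Q) ≠ 0, Q⁻¹ = (1/det(Q)) * [[d, -b], [-c, a]].
det(Q) = (-7)*(-5) - (6)*(-4) = 35 + 24 = 59.
Q⁻¹ = (1/59) * [[-5, -6], [4, -7]].
Dividing each entry by 59 and reducing:
Q⁻¹ =
[    -5/59     -6/59 ]
[     4/59     -7/59 ]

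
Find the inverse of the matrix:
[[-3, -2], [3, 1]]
[[1/3, 2/3], [-1, -1]]

For [[a,b],[c,d]], inverse = (1/det)·[[d,-b],[-c,a]]
det = -3·1 - -2·3 = 3
Inverse = (1/3)·[[1, 2], [-3, -3]]
        = [[1/3, 2/3], [-1, -1]]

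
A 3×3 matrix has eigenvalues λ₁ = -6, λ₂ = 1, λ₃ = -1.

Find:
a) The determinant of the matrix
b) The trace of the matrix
det = 6, trace = -6

Two standard eigenvalue identities:
- det(A) equals the product of the eigenvalues (counted with multiplicity).
- trace(A) equals the sum of the eigenvalues.
det(A) = (-6)*(1)*(-1) = 6.
trace(A) = -6 + 1 - 1 = -6.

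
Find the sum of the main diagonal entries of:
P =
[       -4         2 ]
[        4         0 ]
tr(P) = -4 + 0 = -4

The trace of a square matrix is the sum of its diagonal entries.
Diagonal entries of P: P[0][0] = -4, P[1][1] = 0.
tr(P) = -4 + 0 = -4.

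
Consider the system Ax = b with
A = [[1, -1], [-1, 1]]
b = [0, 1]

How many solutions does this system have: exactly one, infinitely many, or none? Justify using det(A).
No solution

det(A) = (1)*(1) - (-1)*(-1) = 0, so A is singular.
The column space of A is span(column 1) = span([1, -1]).
b = [0, 1] is not a scalar multiple of column 1, so b ∉ column space and the system is inconsistent — no solution.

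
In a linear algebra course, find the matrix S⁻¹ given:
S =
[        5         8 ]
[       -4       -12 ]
det(S) = -28
S⁻¹ =
[      3/7       2/7 ]
[     -1/7     -5/28 ]

For a 2×2 matrix S = [[a, b], [c, d]] with det(S) ≠ 0, S⁻¹ = (1/det(S)) * [[d, -b], [-c, a]].
det(S) = (5)*(-12) - (8)*(-4) = -60 + 32 = -28.
S⁻¹ = (1/-28) * [[-12, -8], [4, 5]].
Dividing each entry by -28 and reducing:
S⁻¹ =
[      3/7       2/7 ]
[     -1/7     -5/28 ]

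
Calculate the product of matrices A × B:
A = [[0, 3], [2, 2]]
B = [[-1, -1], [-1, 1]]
[[-3, 3], [-4, 0]]

Matrix multiplication:
C[0][0] = 0×-1 + 3×-1 = -3
C[0][1] = 0×-1 + 3×1 = 3
C[1][0] = 2×-1 + 2×-1 = -4
C[1][1] = 2×-1 + 2×1 = 0
Result: [[-3, 3], [-4, 0]]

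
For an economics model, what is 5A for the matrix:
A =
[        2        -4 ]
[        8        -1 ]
5A =
[       10       -20 ]
[       40        -5 ]

Scalar multiplication is elementwise: (5A)[i][j] = 5 * A[i][j].
  (5A)[0][0] = 5 * (2) = 10
  (5A)[0][1] = 5 * (-4) = -20
  (5A)[1][0] = 5 * (8) = 40
  (5A)[1][1] = 5 * (-1) = -5
5A =
[       10       -20 ]
[       40        -5 ]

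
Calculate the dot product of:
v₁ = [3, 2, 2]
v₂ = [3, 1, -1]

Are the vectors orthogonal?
9, No

The dot product is the sum of products of corresponding components.
v₁·v₂ = (3)*(3) + (2)*(1) + (2)*(-1) = 9 + 2 - 2 = 9.
Two vectors are orthogonal iff their dot product is 0; here the dot product is 9, so the vectors are not orthogonal.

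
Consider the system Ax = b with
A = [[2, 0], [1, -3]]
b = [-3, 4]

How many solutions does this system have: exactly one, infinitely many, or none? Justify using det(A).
Exactly one solution

Compute det(A) = (2)*(-3) - (0)*(1) = -6.
Because det(A) ≠ 0, A is invertible and Ax = b has a unique solution for every b (here x = A⁻¹ b).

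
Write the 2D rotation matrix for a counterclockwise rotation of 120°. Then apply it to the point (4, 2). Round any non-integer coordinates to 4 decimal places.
R = [[-1/2, -√3/2], [√3/2, -1/2]]; R·(4, 2) = (-3.7321, 2.4641)

Rotation matrix formula: R(θ) = [[cos θ, -sin θ], [sin θ, cos θ]]
For θ = 120°:
cos(120°) = -1/2
sin(120°) = √3/2
R = [[-1/2, -√3/2], [√3/2, -1/2]]
Apply to (4, 2): [-1/2·4 + (-√3/2)·2, √3/2·4 + -1/2·2] = (-3.7321, 2.4641)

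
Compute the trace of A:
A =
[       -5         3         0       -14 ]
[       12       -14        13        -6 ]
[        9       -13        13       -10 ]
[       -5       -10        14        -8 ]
tr(A) = -5 - 14 + 13 - 8 = -14

The trace of a square matrix is the sum of its diagonal entries.
Diagonal entries of A: A[0][0] = -5, A[1][1] = -14, A[2][2] = 13, A[3][3] = -8.
tr(A) = -5 - 14 + 13 - 8 = -14.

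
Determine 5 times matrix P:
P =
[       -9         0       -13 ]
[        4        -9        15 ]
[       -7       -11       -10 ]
5P =
[      -45         0       -65 ]
[       20       -45        75 ]
[      -35       -55       -50 ]

Scalar multiplication is elementwise: (5P)[i][j] = 5 * P[i][j].
  (5P)[0][0] = 5 * (-9) = -45
  (5P)[0][1] = 5 * (0) = 0
  (5P)[0][2] = 5 * (-13) = -65
  (5P)[1][0] = 5 * (4) = 20
  (5P)[1][1] = 5 * (-9) = -45
  (5P)[1][2] = 5 * (15) = 75
  (5P)[2][0] = 5 * (-7) = -35
  (5P)[2][1] = 5 * (-11) = -55
  (5P)[2][2] = 5 * (-10) = -50
5P =
[      -45         0       -65 ]
[       20       -45        75 ]
[      -35       -55       -50 ]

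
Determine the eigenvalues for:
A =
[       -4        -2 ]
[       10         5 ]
λ = 0, 1

Solve det(A - λI) = 0. For a 2×2 matrix the characteristic equation is λ² - (trace)λ + det = 0.
trace(A) = a + d = -4 + 5 = 1.
det(A) = a*d - b*c = (-4)*(5) - (-2)*(10) = -20 + 20 = 0.
Characteristic equation: λ² - (1)λ + (0) = 0.
Discriminant = (1)² - 4*(0) = 1 - 0 = 1.
λ = (1 ± √1) / 2 = (1 ± 1) / 2 = 0, 1.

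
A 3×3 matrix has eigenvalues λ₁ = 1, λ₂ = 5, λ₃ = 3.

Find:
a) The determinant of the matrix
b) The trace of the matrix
det = 15, trace = 9

Two standard eigenvalue identities:
- det(A) equals the product of the eigenvalues (counted with multiplicity).
- trace(A) equals the sum of the eigenvalues.
det(A) = (1)*(5)*(3) = 15.
trace(A) = 1 + 5 + 3 = 9.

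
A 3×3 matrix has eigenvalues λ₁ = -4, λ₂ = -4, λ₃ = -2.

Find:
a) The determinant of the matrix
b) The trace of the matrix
det = -32, trace = -10

Two standard eigenvalue identities:
- det(A) equals the product of the eigenvalues (counted with multiplicity).
- trace(A) equals the sum of the eigenvalues.
det(A) = (-4)*(-4)*(-2) = -32.
trace(A) = -4 - 4 - 2 = -10.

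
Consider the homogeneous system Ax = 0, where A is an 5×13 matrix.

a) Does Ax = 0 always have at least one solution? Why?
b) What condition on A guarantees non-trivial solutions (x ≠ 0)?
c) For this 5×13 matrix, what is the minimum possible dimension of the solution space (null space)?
a) Yes, x = 0 is always a solution. b) When A has linearly dependent columns (rank < n). c) Minimum nullity = 8.

a) x = 0 satisfies A·0 = 0, so the zero vector is always a solution.
b) Non-trivial solutions exist iff the columns of A are linearly dependent, equivalently rank(A) < n (the number of columns).
c) By rank-nullity, rank(A) + nullity(A) = n = 13. Since A has only 5 rows, rank(A) ≤ 5, so nullity(A) ≥ 13 - 5 = 8.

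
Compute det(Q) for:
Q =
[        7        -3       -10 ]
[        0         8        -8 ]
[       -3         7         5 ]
det(Q) = 360

Expand along row 0 (cofactor expansion): det(Q) = a*(e*i - f*h) - b*(d*i - f*g) + c*(d*h - e*g), where the 3×3 is [[a, b, c], [d, e, f], [g, h, i]].
Minor M_00 = (8)*(5) - (-8)*(7) = 40 + 56 = 96.
Minor M_01 = (0)*(5) - (-8)*(-3) = 0 - 24 = -24.
Minor M_02 = (0)*(7) - (8)*(-3) = 0 + 24 = 24.
det(Q) = (7)*(96) - (-3)*(-24) + (-10)*(24) = 672 - 72 - 240 = 360.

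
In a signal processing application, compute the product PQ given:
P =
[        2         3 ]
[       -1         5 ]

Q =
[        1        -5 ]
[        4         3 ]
PQ =
[       14        -1 ]
[       19        20 ]

Matrix multiplication: (PQ)[i][j] = sum over k of P[i][k] * Q[k][j].
  (PQ)[0][0] = (2)*(1) + (3)*(4) = 14
  (PQ)[0][1] = (2)*(-5) + (3)*(3) = -1
  (PQ)[1][0] = (-1)*(1) + (5)*(4) = 19
  (PQ)[1][1] = (-1)*(-5) + (5)*(3) = 20
PQ =
[       14        -1 ]
[       19        20 ]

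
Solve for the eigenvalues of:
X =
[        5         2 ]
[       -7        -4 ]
λ = -2, 3

Solve det(X - λI) = 0. For a 2×2 matrix the characteristic equation is λ² - (trace)λ + det = 0.
trace(X) = a + d = 5 - 4 = 1.
det(X) = a*d - b*c = (5)*(-4) - (2)*(-7) = -20 + 14 = -6.
Characteristic equation: λ² - (1)λ + (-6) = 0.
Discriminant = (1)² - 4*(-6) = 1 + 24 = 25.
λ = (1 ± √25) / 2 = (1 ± 5) / 2 = -2, 3.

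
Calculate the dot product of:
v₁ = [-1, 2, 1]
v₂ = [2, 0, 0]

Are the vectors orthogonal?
-2, No

The dot product is the sum of products of corresponding components.
v₁·v₂ = (-1)*(2) + (2)*(0) + (1)*(0) = -2 + 0 + 0 = -2.
Two vectors are orthogonal iff their dot product is 0; here the dot product is -2, so the vectors are not orthogonal.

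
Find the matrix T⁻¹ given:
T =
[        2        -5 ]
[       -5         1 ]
det(T) = -23
T⁻¹ =
[    -1/23     -5/23 ]
[    -5/23     -2/23 ]

For a 2×2 matrix T = [[a, b], [c, d]] with det(T) ≠ 0, T⁻¹ = (1/det(T)) * [[d, -b], [-c, a]].
det(T) = (2)*(1) - (-5)*(-5) = 2 - 25 = -23.
T⁻¹ = (1/-23) * [[1, 5], [5, 2]].
Dividing each entry by -23 and reducing:
T⁻¹ =
[    -1/23     -5/23 ]
[    -5/23     -2/23 ]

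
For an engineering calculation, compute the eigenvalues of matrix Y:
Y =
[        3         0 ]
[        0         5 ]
λ = 3, 5

Solve det(Y - λI) = 0. For a 2×2 matrix the characteristic equation is λ² - (trace)λ + det = 0.
trace(Y) = a + d = 3 + 5 = 8.
det(Y) = a*d - b*c = (3)*(5) - (0)*(0) = 15 - 0 = 15.
Characteristic equation: λ² - (8)λ + (15) = 0.
Discriminant = (8)² - 4*(15) = 64 - 60 = 4.
λ = (8 ± √4) / 2 = (8 ± 2) / 2 = 3, 5.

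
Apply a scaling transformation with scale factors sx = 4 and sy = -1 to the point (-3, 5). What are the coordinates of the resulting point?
(-12, -5)

Scaling matrix:
[[4, 0], [0, -1]]
Result: (-3 × 4, 5 × -1) = (-12, -5)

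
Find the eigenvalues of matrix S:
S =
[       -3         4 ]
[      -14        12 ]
λ = 4, 5

Solve det(S - λI) = 0. For a 2×2 matrix the characteristic equation is λ² - (trace)λ + det = 0.
trace(S) = a + d = -3 + 12 = 9.
det(S) = a*d - b*c = (-3)*(12) - (4)*(-14) = -36 + 56 = 20.
Characteristic equation: λ² - (9)λ + (20) = 0.
Discriminant = (9)² - 4*(20) = 81 - 80 = 1.
λ = (9 ± √1) / 2 = (9 ± 1) / 2 = 4, 5.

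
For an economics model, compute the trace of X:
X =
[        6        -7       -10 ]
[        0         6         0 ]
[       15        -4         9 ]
tr(X) = 6 + 6 + 9 = 21

The trace of a square matrix is the sum of its diagonal entries.
Diagonal entries of X: X[0][0] = 6, X[1][1] = 6, X[2][2] = 9.
tr(X) = 6 + 6 + 9 = 21.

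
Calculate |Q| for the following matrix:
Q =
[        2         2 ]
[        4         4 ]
det(Q) = 0

For a 2×2 matrix [[a, b], [c, d]], det = a*d - b*c.
det(Q) = (2)*(4) - (2)*(4) = 8 - 8 = 0.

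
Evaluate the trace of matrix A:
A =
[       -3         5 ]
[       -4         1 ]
tr(A) = -3 + 1 = -2

The trace of a square matrix is the sum of its diagonal entries.
Diagonal entries of A: A[0][0] = -3, A[1][1] = 1.
tr(A) = -3 + 1 = -2.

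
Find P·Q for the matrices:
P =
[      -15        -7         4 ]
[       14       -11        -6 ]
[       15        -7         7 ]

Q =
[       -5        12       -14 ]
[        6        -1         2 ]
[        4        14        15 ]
PQ =
[       49      -117       256 ]
[     -160        95      -308 ]
[      -89       285      -119 ]

Matrix multiplication: (PQ)[i][j] = sum over k of P[i][k] * Q[k][j].
  (PQ)[0][0] = (-15)*(-5) + (-7)*(6) + (4)*(4) = 49
  (PQ)[0][1] = (-15)*(12) + (-7)*(-1) + (4)*(14) = -117
  (PQ)[0][2] = (-15)*(-14) + (-7)*(2) + (4)*(15) = 256
  (PQ)[1][0] = (14)*(-5) + (-11)*(6) + (-6)*(4) = -160
  (PQ)[1][1] = (14)*(12) + (-11)*(-1) + (-6)*(14) = 95
  (PQ)[1][2] = (14)*(-14) + (-11)*(2) + (-6)*(15) = -308
  (PQ)[2][0] = (15)*(-5) + (-7)*(6) + (7)*(4) = -89
  (PQ)[2][1] = (15)*(12) + (-7)*(-1) + (7)*(14) = 285
  (PQ)[2][2] = (15)*(-14) + (-7)*(2) + (7)*(15) = -119
PQ =
[       49      -117       256 ]
[     -160        95      -308 ]
[      -89       285      -119 ]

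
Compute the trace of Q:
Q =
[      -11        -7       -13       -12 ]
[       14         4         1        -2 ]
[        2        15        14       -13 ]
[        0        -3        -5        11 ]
tr(Q) = -11 + 4 + 14 + 11 = 18

The trace of a square matrix is the sum of its diagonal entries.
Diagonal entries of Q: Q[0][0] = -11, Q[1][1] = 4, Q[2][2] = 14, Q[3][3] = 11.
tr(Q) = -11 + 4 + 14 + 11 = 18.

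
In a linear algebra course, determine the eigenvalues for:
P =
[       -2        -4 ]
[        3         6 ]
λ = 0, 4

Solve det(P - λI) = 0. For a 2×2 matrix the characteristic equation is λ² - (trace)λ + det = 0.
trace(P) = a + d = -2 + 6 = 4.
det(P) = a*d - b*c = (-2)*(6) - (-4)*(3) = -12 + 12 = 0.
Characteristic equation: λ² - (4)λ + (0) = 0.
Discriminant = (4)² - 4*(0) = 16 - 0 = 16.
λ = (4 ± √16) / 2 = (4 ± 4) / 2 = 0, 4.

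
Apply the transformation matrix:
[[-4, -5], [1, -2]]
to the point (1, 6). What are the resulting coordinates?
(-34, -11)

Matrix multiplication:
[[-4, -5], [1, -2]] × [1, 6]ᵀ
= [-4×1 + -5×6, 1×1 + -2×6]ᵀ
= [-34.0000, -11.0000]ᵀ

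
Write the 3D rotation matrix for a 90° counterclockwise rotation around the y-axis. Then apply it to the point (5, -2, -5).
R = [[0, 0, 1], [0, 1, 0], [-1, 0, 0]]; R·(5, -2, -5) = (-5, -2, -5)

Rotation matrix for 90° around y-axis:
cos(90°) = 0, sin(90°) = 1
R = [[0, 0, 1], [0, 1, 0], [-1, 0, 0]]
Apply to (5, -2, -5): R·[5, -2, -5]ᵀ = (-5, -2, -5)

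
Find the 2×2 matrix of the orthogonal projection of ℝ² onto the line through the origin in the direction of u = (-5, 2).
[[25/29, -10/29], [-10/29, 4/29]]

The orthogonal projection onto the line spanned by a nonzero vector u = (a, b) has matrix P = (u uᵀ) / (uᵀ u) = (1/(a² + b²)) · [[a², ab], [ab, b²]].
Here u = (-5, 2), so a² + b² = 25 + 4 = 29.
P = (1/29) · [[25, -10], [-10, 4]] = [[25/29, -10/29], [-10/29, 4/29]].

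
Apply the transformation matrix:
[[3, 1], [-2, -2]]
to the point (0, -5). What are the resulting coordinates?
(-5, 10)

Matrix multiplication:
[[3, 1], [-2, -2]] × [0, -5]ᵀ
= [3×0 + 1×-5, -2×0 + -2×-5]ᵀ
= [-5.0000, 10.0000]ᵀ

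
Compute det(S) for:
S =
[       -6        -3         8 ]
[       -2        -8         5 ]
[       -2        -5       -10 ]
det(S) = -588

Expand along row 0 (cofactor expansion): det(S) = a*(e*i - f*h) - b*(d*i - f*g) + c*(d*h - e*g), where the 3×3 is [[a, b, c], [d, e, f], [g, h, i]].
Minor M_00 = (-8)*(-10) - (5)*(-5) = 80 + 25 = 105.
Minor M_01 = (-2)*(-10) - (5)*(-2) = 20 + 10 = 30.
Minor M_02 = (-2)*(-5) - (-8)*(-2) = 10 - 16 = -6.
det(S) = (-6)*(105) - (-3)*(30) + (8)*(-6) = -630 + 90 - 48 = -588.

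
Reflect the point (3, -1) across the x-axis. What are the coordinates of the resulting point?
(3, 1)

Reflection across x-axis: (3, -1) → (3, 1)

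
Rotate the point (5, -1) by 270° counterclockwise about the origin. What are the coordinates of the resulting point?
(-1, -5)

Rotation matrix R(θ) = [[cos θ, -sin θ], [sin θ, cos θ]]; for θ = 270°:
R = [[0, 1], [-1, 0]]
Result: R × [5, -1]ᵀ = [0·5 + (1)·-1, -1·5 + (0)·-1]ᵀ = (-1, -5)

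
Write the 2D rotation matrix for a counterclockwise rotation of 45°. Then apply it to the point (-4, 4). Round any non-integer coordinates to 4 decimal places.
R = [[√2/2, -√2/2], [√2/2, √2/2]]; R·(-4, 4) = (-5.6569, 0.0000)

Rotation matrix formula: R(θ) = [[cos θ, -sin θ], [sin θ, cos θ]]
For θ = 45°:
cos(45°) = √2/2
sin(45°) = √2/2
R = [[√2/2, -√2/2], [√2/2, √2/2]]
Apply to (-4, 4): [√2/2·-4 + (-√2/2)·4, √2/2·-4 + √2/2·4] = (-5.6569, 0.0000)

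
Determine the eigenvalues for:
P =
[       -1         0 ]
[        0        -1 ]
λ = -1, -1

Solve det(P - λI) = 0. For a 2×2 matrix the characteristic equation is λ² - (trace)λ + det = 0.
trace(P) = a + d = -1 - 1 = -2.
det(P) = a*d - b*c = (-1)*(-1) - (0)*(0) = 1 - 0 = 1.
Characteristic equation: λ² - (-2)λ + (1) = 0.
Discriminant = (-2)² - 4*(1) = 4 - 4 = 0.
λ = (-2 ± √0) / 2 = (-2 ± 0) / 2 = -1, -1.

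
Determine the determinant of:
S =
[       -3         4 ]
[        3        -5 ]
det(S) = 3

For a 2×2 matrix [[a, b], [c, d]], det = a*d - b*c.
det(S) = (-3)*(-5) - (4)*(3) = 15 - 12 = 3.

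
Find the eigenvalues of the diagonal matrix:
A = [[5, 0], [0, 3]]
λ₁ = 5, λ₂ = 3

The characteristic polynomial of A is det(A - λI) = (5 - λ)(3 - λ) = 0.
The roots are λ = 5 and λ = 3, so the eigenvalues are the diagonal entries.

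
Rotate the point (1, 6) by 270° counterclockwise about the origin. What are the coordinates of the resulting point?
(6, -1)

Rotation matrix R(θ) = [[cos θ, -sin θ], [sin θ, cos θ]]; for θ = 270°:
R = [[0, 1], [-1, 0]]
Result: R × [1, 6]ᵀ = [0·1 + (1)·6, -1·1 + (0)·6]ᵀ = (6, -1)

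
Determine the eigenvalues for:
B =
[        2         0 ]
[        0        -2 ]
λ = -2, 2

Solve det(B - λI) = 0. For a 2×2 matrix the characteristic equation is λ² - (trace)λ + det = 0.
trace(B) = a + d = 2 - 2 = 0.
det(B) = a*d - b*c = (2)*(-2) - (0)*(0) = -4 - 0 = -4.
Characteristic equation: λ² - (0)λ + (-4) = 0.
Discriminant = (0)² - 4*(-4) = 0 + 16 = 16.
λ = (0 ± √16) / 2 = (0 ± 4) / 2 = -2, 2.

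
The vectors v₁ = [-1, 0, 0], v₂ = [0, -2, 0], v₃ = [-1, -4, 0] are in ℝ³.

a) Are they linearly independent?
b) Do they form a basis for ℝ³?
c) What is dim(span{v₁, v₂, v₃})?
Not independent, not a basis, dim(span) = 2

Check whether v₃ can be written as a linear combination of v₁ and v₂.
v₃ = (1)·v₁ + (2)·v₂ = [-1, -4, 0], so the three vectors are linearly dependent.
Thus they do not form a basis for ℝ³, and dim(span{v₁, v₂, v₃}) = 2 (spanned by v₁ and v₂).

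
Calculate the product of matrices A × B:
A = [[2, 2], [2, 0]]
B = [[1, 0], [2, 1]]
[[6, 2], [2, 0]]

Matrix multiplication:
C[0][0] = 2×1 + 2×2 = 6
C[0][1] = 2×0 + 2×1 = 2
C[1][0] = 2×1 + 0×2 = 2
C[1][1] = 2×0 + 0×1 = 0
Result: [[6, 2], [2, 0]]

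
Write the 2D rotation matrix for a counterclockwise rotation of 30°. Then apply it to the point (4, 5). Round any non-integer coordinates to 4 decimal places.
R = [[√3/2, -1/2], [1/2, √3/2]]; R·(4, 5) = (0.9641, 6.3301)

Rotation matrix formula: R(θ) = [[cos θ, -sin θ], [sin θ, cos θ]]
For θ = 30°:
cos(30°) = √3/2
sin(30°) = 1/2
R = [[√3/2, -1/2], [1/2, √3/2]]
Apply to (4, 5): [√3/2·4 + (-1/2)·5, 1/2·4 + √3/2·5] = (0.9641, 6.3301)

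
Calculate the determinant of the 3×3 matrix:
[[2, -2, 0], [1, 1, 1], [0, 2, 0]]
-4

Expansion along first row:
det = 2·det([[1,1],[2,0]]) - -2·det([[1,1],[0,0]]) + 0·det([[1,1],[0,2]])
    = 2·(1·0 - 1·2) - -2·(1·0 - 1·0) + 0·(1·2 - 1·0)
    = 2·-2 - -2·0 + 0·2
    = -4 + 0 + 0 = -4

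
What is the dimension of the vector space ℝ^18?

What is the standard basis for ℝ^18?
Dimension = 18; standard basis = {e_1, e_2, e_3, …, e_18}

ℝ^18 is the space of 18-tuples of real numbers; its dimension is 18.
The standard basis consists of 18 vectors: e_1, e_2, e_3, …, e_18, where e_i is the vector with 1 in position i and 0 elsewhere.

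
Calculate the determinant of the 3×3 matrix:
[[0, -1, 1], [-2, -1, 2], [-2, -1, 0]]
4

Expansion along first row:
det = 0·det([[-1,2],[-1,0]]) - -1·det([[-2,2],[-2,0]]) + 1·det([[-2,-1],[-2,-1]])
    = 0·(-1·0 - 2·-1) - -1·(-2·0 - 2·-2) + 1·(-2·-1 - -1·-2)
    = 0·2 - -1·4 + 1·0
    = 0 + 4 + 0 = 4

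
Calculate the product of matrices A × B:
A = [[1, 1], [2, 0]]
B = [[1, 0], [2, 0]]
[[3, 0], [2, 0]]

Matrix multiplication:
C[0][0] = 1×1 + 1×2 = 3
C[0][1] = 1×0 + 1×0 = 0
C[1][0] = 2×1 + 0×2 = 2
C[1][1] = 2×0 + 0×0 = 0
Result: [[3, 0], [2, 0]]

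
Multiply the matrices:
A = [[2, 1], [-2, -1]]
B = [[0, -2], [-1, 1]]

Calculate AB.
[[-1, -3], [1, 3]]

Each entry (i,j) of AB = sum over k of A[i][k]*B[k][j].
(AB)[0][0] = (2)*(0) + (1)*(-1) = -1
(AB)[0][1] = (2)*(-2) + (1)*(1) = -3
(AB)[1][0] = (-2)*(0) + (-1)*(-1) = 1
(AB)[1][1] = (-2)*(-2) + (-1)*(1) = 3
AB = [[-1, -3], [1, 3]]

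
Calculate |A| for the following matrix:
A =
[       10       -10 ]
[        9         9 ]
det(A) = 180

For a 2×2 matrix [[a, b], [c, d]], det = a*d - b*c.
det(A) = (10)*(9) - (-10)*(9) = 90 + 90 = 180.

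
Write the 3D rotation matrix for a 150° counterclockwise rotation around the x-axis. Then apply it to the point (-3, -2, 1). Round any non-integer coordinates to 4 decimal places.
R = [[1, 0, 0], [0, -√3/2, -1/2], [0, 1/2, -√3/2]]; R·(-3, -2, 1) = (-3.0000, 1.2321, -1.8660)

Rotation matrix for 150° around x-axis:
cos(150°) = -√3/2, sin(150°) = 1/2
R = [[1, 0, 0], [0, -√3/2, -1/2], [0, 1/2, -√3/2]]
Apply to (-3, -2, 1): R·[-3, -2, 1]ᵀ = (-3.0000, 1.2321, -1.8660)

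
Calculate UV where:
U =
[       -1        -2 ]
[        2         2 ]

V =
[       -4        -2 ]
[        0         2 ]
UV =
[        4        -2 ]
[       -8         0 ]

Matrix multiplication: (UV)[i][j] = sum over k of U[i][k] * V[k][j].
  (UV)[0][0] = (-1)*(-4) + (-2)*(0) = 4
  (UV)[0][1] = (-1)*(-2) + (-2)*(2) = -2
  (UV)[1][0] = (2)*(-4) + (2)*(0) = -8
  (UV)[1][1] = (2)*(-2) + (2)*(2) = 0
UV =
[        4        -2 ]
[       -8         0 ]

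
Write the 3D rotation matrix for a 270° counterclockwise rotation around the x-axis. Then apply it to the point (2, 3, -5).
R = [[1, 0, 0], [0, 0, 1], [0, -1, 0]]; R·(2, 3, -5) = (2, -5, -3)

Rotation matrix for 270° around x-axis:
cos(270°) = 0, sin(270°) = -1
R = [[1, 0, 0], [0, 0, 1], [0, -1, 0]]
Apply to (2, 3, -5): R·[2, 3, -5]ᵀ = (2, -5, -3)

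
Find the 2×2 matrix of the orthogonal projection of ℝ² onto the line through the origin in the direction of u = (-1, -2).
[[1/5, 2/5], [2/5, 4/5]]

The orthogonal projection onto the line spanned by a nonzero vector u = (a, b) has matrix P = (u uᵀ) / (uᵀ u) = (1/(a² + b²)) · [[a², ab], [ab, b²]].
Here u = (-1, -2), so a² + b² = 1 + 4 = 5.
P = (1/5) · [[1, 2], [2, 4]] = [[1/5, 2/5], [2/5, 4/5]].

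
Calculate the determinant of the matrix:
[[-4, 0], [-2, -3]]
12

For a 2×2 matrix [[a, b], [c, d]], det = ad - bc
det = (-4)(-3) - (0)(-2) = 12 - 0 = 12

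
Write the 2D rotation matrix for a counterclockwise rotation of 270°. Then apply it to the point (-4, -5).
R = [[0, 1], [-1, 0]]; R·(-4, -5) = (-5, 4)

Rotation matrix formula: R(θ) = [[cos θ, -sin θ], [sin θ, cos θ]]
For θ = 270°:
cos(270°) = 0
sin(270°) = -1
R = [[0, 1], [-1, 0]]
Apply to (-4, -5): [0·-4 + (1)·-5, -1·-4 + 0·-5] = (-5, 4)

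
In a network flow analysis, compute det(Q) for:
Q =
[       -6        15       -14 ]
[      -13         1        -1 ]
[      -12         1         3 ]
det(Q) = 755

Expand along row 0 (cofactor expansion): det(Q) = a*(e*i - f*h) - b*(d*i - f*g) + c*(d*h - e*g), where the 3×3 is [[a, b, c], [d, e, f], [g, h, i]].
Minor M_00 = (1)*(3) - (-1)*(1) = 3 + 1 = 4.
Minor M_01 = (-13)*(3) - (-1)*(-12) = -39 - 12 = -51.
Minor M_02 = (-13)*(1) - (1)*(-12) = -13 + 12 = -1.
det(Q) = (-6)*(4) - (15)*(-51) + (-14)*(-1) = -24 + 765 + 14 = 755.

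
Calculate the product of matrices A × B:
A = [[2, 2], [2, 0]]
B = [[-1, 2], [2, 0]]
[[2, 4], [-2, 4]]

Matrix multiplication:
C[0][0] = 2×-1 + 2×2 = 2
C[0][1] = 2×2 + 2×0 = 4
C[1][0] = 2×-1 + 0×2 = -2
C[1][1] = 2×2 + 0×0 = 4
Result: [[2, 4], [-2, 4]]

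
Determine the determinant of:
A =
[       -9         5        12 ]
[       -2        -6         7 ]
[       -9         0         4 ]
det(A) = -707

Expand along row 0 (cofactor expansion): det(A) = a*(e*i - f*h) - b*(d*i - f*g) + c*(d*h - e*g), where the 3×3 is [[a, b, c], [d, e, f], [g, h, i]].
Minor M_00 = (-6)*(4) - (7)*(0) = -24 - 0 = -24.
Minor M_01 = (-2)*(4) - (7)*(-9) = -8 + 63 = 55.
Minor M_02 = (-2)*(0) - (-6)*(-9) = 0 - 54 = -54.
det(A) = (-9)*(-24) - (5)*(55) + (12)*(-54) = 216 - 275 - 648 = -707.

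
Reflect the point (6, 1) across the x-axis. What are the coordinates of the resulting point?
(6, -1)

Reflection across x-axis: (6, 1) → (6, -1)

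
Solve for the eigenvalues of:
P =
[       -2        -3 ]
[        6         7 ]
λ = 1, 4

Solve det(P - λI) = 0. For a 2×2 matrix the characteristic equation is λ² - (trace)λ + det = 0.
trace(P) = a + d = -2 + 7 = 5.
det(P) = a*d - b*c = (-2)*(7) - (-3)*(6) = -14 + 18 = 4.
Characteristic equation: λ² - (5)λ + (4) = 0.
Discriminant = (5)² - 4*(4) = 25 - 16 = 9.
λ = (5 ± √9) / 2 = (5 ± 3) / 2 = 1, 4.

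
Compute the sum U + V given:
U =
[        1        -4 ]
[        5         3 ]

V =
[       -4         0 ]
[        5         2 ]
U + V =
[       -3        -4 ]
[       10         5 ]

Matrix addition is elementwise: (U+V)[i][j] = U[i][j] + V[i][j].
  (U+V)[0][0] = (1) + (-4) = -3
  (U+V)[0][1] = (-4) + (0) = -4
  (U+V)[1][0] = (5) + (5) = 10
  (U+V)[1][1] = (3) + (2) = 5
U + V =
[       -3        -4 ]
[       10         5 ]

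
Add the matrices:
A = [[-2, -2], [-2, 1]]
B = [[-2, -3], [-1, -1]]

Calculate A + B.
[[-4, -5], [-3, 0]]

Add corresponding elements:
(-2)+(-2)=-4
(-2)+(-3)=-5
(-2)+(-1)=-3
(1)+(-1)=0
A + B = [[-4, -5], [-3, 0]]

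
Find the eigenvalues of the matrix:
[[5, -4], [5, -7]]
λ = -5 and λ = 3

Characteristic equation: det(A - λI) = 0
λ² - (trace)λ + (det) = 0
λ² - (-2)λ + (-15) = 0
λ² + 2λ - 15 = 0
Solving: λ = -5, 3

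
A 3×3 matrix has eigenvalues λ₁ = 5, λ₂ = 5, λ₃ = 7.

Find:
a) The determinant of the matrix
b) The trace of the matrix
det = 175, trace = 17

Two standard eigenvalue identities:
- det(A) equals the product of the eigenvalues (counted with multiplicity).
- trace(A) equals the sum of the eigenvalues.
det(A) = (5)*(5)*(7) = 175.
trace(A) = 5 + 5 + 7 = 17.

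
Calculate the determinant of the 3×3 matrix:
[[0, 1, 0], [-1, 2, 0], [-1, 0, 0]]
0

Expansion along first row:
det = 0·det([[2,0],[0,0]]) - 1·det([[-1,0],[-1,0]]) + 0·det([[-1,2],[-1,0]])
    = 0·(2·0 - 0·0) - 1·(-1·0 - 0·-1) + 0·(-1·0 - 2·-1)
    = 0·0 - 1·0 + 0·2
    = 0 + 0 + 0 = 0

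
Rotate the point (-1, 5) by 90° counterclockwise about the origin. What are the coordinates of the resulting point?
(-5, -1)

Rotation matrix R(θ) = [[cos θ, -sin θ], [sin θ, cos θ]]; for θ = 90°:
R = [[0, -1], [1, 0]]
Result: R × [-1, 5]ᵀ = [0·-1 + (-1)·5, 1·-1 + (0)·5]ᵀ = (-5, -1)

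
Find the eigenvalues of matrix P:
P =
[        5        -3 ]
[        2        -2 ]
λ = -1, 4

Solve det(P - λI) = 0. For a 2×2 matrix the characteristic equation is λ² - (trace)λ + det = 0.
trace(P) = a + d = 5 - 2 = 3.
det(P) = a*d - b*c = (5)*(-2) - (-3)*(2) = -10 + 6 = -4.
Characteristic equation: λ² - (3)λ + (-4) = 0.
Discriminant = (3)² - 4*(-4) = 9 + 16 = 25.
λ = (3 ± √25) / 2 = (3 ± 5) / 2 = -1, 4.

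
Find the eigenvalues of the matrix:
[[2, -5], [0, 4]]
λ = 2 and λ = 4

Characteristic equation: det(A - λI) = 0
λ² - (trace)λ + (det) = 0
λ² - (6)λ + (8) = 0
λ² - 6λ + 8 = 0
Solving: λ = 2, 4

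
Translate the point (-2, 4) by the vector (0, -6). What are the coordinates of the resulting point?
(-2, -2)

Translation by (0, -6):
x' = -2 + 0 = -2
y' = 4 + -6 = -2
Homogeneous matrix: [[1, 0, 0], [0, 1, -6], [0, 0, 1]]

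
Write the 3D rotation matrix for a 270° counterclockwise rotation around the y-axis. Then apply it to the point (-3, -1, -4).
R = [[0, 0, -1], [0, 1, 0], [1, 0, 0]]; R·(-3, -1, -4) = (4, -1, -3)

Rotation matrix for 270° around y-axis:
cos(270°) = 0, sin(270°) = -1
R = [[0, 0, -1], [0, 1, 0], [1, 0, 0]]
Apply to (-3, -1, -4): R·[-3, -1, -4]ᵀ = (4, -1, -3)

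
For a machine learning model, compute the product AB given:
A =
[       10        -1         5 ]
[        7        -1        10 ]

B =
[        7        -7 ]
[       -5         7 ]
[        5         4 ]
AB =
[      100       -57 ]
[      104       -16 ]

Matrix multiplication: (AB)[i][j] = sum over k of A[i][k] * B[k][j].
  (AB)[0][0] = (10)*(7) + (-1)*(-5) + (5)*(5) = 100
  (AB)[0][1] = (10)*(-7) + (-1)*(7) + (5)*(4) = -57
  (AB)[1][0] = (7)*(7) + (-1)*(-5) + (10)*(5) = 104
  (AB)[1][1] = (7)*(-7) + (-1)*(7) + (10)*(4) = -16
AB =
[      100       -57 ]
[      104       -16 ]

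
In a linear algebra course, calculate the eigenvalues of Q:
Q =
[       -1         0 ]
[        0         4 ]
λ = -1, 4

Solve det(Q - λI) = 0. For a 2×2 matrix the characteristic equation is λ² - (trace)λ + det = 0.
trace(Q) = a + d = -1 + 4 = 3.
det(Q) = a*d - b*c = (-1)*(4) - (0)*(0) = -4 - 0 = -4.
Characteristic equation: λ² - (3)λ + (-4) = 0.
Discriminant = (3)² - 4*(-4) = 9 + 16 = 25.
λ = (3 ± √25) / 2 = (3 ± 5) / 2 = -1, 4.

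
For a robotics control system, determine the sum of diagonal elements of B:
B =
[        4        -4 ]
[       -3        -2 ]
tr(B) = 4 - 2 = 2

The trace of a square matrix is the sum of its diagonal entries.
Diagonal entries of B: B[0][0] = 4, B[1][1] = -2.
tr(B) = 4 - 2 = 2.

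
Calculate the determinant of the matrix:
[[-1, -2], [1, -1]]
3

For a 2×2 matrix [[a, b], [c, d]], det = ad - bc
det = (-1)(-1) - (-2)(1) = 1 - -2 = 3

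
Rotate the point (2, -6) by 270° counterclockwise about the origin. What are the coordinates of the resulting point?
(-6, -2)

Rotation matrix R(θ) = [[cos θ, -sin θ], [sin θ, cos θ]]; for θ = 270°:
R = [[0, 1], [-1, 0]]
Result: R × [2, -6]ᵀ = [0·2 + (1)·-6, -1·2 + (0)·-6]ᵀ = (-6, -2)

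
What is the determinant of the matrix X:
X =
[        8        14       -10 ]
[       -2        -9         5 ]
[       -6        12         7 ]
det(X) = -428

Expand along row 0 (cofactor expansion): det(X) = a*(e*i - f*h) - b*(d*i - f*g) + c*(d*h - e*g), where the 3×3 is [[a, b, c], [d, e, f], [g, h, i]].
Minor M_00 = (-9)*(7) - (5)*(12) = -63 - 60 = -123.
Minor M_01 = (-2)*(7) - (5)*(-6) = -14 + 30 = 16.
Minor M_02 = (-2)*(12) - (-9)*(-6) = -24 - 54 = -78.
det(X) = (8)*(-123) - (14)*(16) + (-10)*(-78) = -984 - 224 + 780 = -428.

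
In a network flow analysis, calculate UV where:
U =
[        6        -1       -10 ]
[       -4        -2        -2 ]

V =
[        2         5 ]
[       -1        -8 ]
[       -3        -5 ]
UV =
[       43        88 ]
[        0         6 ]

Matrix multiplication: (UV)[i][j] = sum over k of U[i][k] * V[k][j].
  (UV)[0][0] = (6)*(2) + (-1)*(-1) + (-10)*(-3) = 43
  (UV)[0][1] = (6)*(5) + (-1)*(-8) + (-10)*(-5) = 88
  (UV)[1][0] = (-4)*(2) + (-2)*(-1) + (-2)*(-3) = 0
  (UV)[1][1] = (-4)*(5) + (-2)*(-8) + (-2)*(-5) = 6
UV =
[       43        88 ]
[        0         6 ]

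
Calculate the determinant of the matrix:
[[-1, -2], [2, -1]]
5

For a 2×2 matrix [[a, b], [c, d]], det = ad - bc
det = (-1)(-1) - (-2)(2) = 1 - -4 = 5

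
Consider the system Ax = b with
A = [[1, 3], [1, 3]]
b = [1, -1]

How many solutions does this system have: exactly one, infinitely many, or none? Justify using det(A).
No solution

det(A) = (1)*(3) - (3)*(1) = 0, so A is singular.
The column space of A is span(column 1) = span([1, 1]).
b = [1, -1] is not a scalar multiple of column 1, so b ∉ column space and the system is inconsistent — no solution.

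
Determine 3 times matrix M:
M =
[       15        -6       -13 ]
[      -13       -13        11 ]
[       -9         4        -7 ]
3M =
[       45       -18       -39 ]
[      -39       -39        33 ]
[      -27        12       -21 ]

Scalar multiplication is elementwise: (3M)[i][j] = 3 * M[i][j].
  (3M)[0][0] = 3 * (15) = 45
  (3M)[0][1] = 3 * (-6) = -18
  (3M)[0][2] = 3 * (-13) = -39
  (3M)[1][0] = 3 * (-13) = -39
  (3M)[1][1] = 3 * (-13) = -39
  (3M)[1][2] = 3 * (11) = 33
  (3M)[2][0] = 3 * (-9) = -27
  (3M)[2][1] = 3 * (4) = 12
  (3M)[2][2] = 3 * (-7) = -21
3M =
[       45       -18       -39 ]
[      -39       -39        33 ]
[      -27        12       -21 ]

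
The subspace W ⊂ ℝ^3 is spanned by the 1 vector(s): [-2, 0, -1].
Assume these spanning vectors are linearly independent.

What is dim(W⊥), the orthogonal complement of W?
dim(W⊥) = 2

For any subspace W of ℝ^n, dim(W) + dim(W⊥) = n (the whole-space dimension).
Here the given 1 vectors are linearly independent, so dim(W) = 1.
Thus dim(W⊥) = n - dim(W) = 3 - 1 = 2.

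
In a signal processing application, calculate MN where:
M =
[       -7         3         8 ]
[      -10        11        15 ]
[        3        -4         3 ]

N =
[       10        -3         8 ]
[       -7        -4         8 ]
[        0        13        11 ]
MN =
[      -91       113        56 ]
[     -177       181       173 ]
[       58        46        25 ]

Matrix multiplication: (MN)[i][j] = sum over k of M[i][k] * N[k][j].
  (MN)[0][0] = (-7)*(10) + (3)*(-7) + (8)*(0) = -91
  (MN)[0][1] = (-7)*(-3) + (3)*(-4) + (8)*(13) = 113
  (MN)[0][2] = (-7)*(8) + (3)*(8) + (8)*(11) = 56
  (MN)[1][0] = (-10)*(10) + (11)*(-7) + (15)*(0) = -177
  (MN)[1][1] = (-10)*(-3) + (11)*(-4) + (15)*(13) = 181
  (MN)[1][2] = (-10)*(8) + (11)*(8) + (15)*(11) = 173
  (MN)[2][0] = (3)*(10) + (-4)*(-7) + (3)*(0) = 58
  (MN)[2][1] = (3)*(-3) + (-4)*(-4) + (3)*(13) = 46
  (MN)[2][2] = (3)*(8) + (-4)*(8) + (3)*(11) = 25
MN =
[      -91       113        56 ]
[     -177       181       173 ]
[       58        46        25 ]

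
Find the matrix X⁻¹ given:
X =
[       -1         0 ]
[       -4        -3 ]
det(X) = 3
X⁻¹ =
[       -1         0 ]
[      4/3      -1/3 ]

For a 2×2 matrix X = [[a, b], [c, d]] with det(X) ≠ 0, X⁻¹ = (1/det(X)) * [[d, -b], [-c, a]].
det(X) = (-1)*(-3) - (0)*(-4) = 3 - 0 = 3.
X⁻¹ = (1/3) * [[-3, 0], [4, -1]].
Dividing each entry by 3 and reducing:
X⁻¹ =
[       -1         0 ]
[      4/3      -1/3 ]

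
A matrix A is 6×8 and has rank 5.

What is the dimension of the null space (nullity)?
3

The rank-nullity theorem for an m×n matrix states:
rank(A) + nullity(A) = n (the number of columns).
Here n = 8 and rank(A) = 5, so nullity(A) = 8 - 5 = 3.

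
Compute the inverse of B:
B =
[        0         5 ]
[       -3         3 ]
det(B) = 15
B⁻¹ =
[      1/5      -1/3 ]
[      1/5         0 ]

For a 2×2 matrix B = [[a, b], [c, d]] with det(B) ≠ 0, B⁻¹ = (1/det(B)) * [[d, -b], [-c, a]].
det(B) = (0)*(3) - (5)*(-3) = 0 + 15 = 15.
B⁻¹ = (1/15) * [[3, -5], [3, 0]].
Dividing each entry by 15 and reducing:
B⁻¹ =
[      1/5      -1/3 ]
[      1/5         0 ]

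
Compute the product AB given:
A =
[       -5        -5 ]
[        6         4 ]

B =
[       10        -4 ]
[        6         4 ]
AB =
[      -80         0 ]
[       84        -8 ]

Matrix multiplication: (AB)[i][j] = sum over k of A[i][k] * B[k][j].
  (AB)[0][0] = (-5)*(10) + (-5)*(6) = -80
  (AB)[0][1] = (-5)*(-4) + (-5)*(4) = 0
  (AB)[1][0] = (6)*(10) + (4)*(6) = 84
  (AB)[1][1] = (6)*(-4) + (4)*(4) = -8
AB =
[      -80         0 ]
[       84        -8 ]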